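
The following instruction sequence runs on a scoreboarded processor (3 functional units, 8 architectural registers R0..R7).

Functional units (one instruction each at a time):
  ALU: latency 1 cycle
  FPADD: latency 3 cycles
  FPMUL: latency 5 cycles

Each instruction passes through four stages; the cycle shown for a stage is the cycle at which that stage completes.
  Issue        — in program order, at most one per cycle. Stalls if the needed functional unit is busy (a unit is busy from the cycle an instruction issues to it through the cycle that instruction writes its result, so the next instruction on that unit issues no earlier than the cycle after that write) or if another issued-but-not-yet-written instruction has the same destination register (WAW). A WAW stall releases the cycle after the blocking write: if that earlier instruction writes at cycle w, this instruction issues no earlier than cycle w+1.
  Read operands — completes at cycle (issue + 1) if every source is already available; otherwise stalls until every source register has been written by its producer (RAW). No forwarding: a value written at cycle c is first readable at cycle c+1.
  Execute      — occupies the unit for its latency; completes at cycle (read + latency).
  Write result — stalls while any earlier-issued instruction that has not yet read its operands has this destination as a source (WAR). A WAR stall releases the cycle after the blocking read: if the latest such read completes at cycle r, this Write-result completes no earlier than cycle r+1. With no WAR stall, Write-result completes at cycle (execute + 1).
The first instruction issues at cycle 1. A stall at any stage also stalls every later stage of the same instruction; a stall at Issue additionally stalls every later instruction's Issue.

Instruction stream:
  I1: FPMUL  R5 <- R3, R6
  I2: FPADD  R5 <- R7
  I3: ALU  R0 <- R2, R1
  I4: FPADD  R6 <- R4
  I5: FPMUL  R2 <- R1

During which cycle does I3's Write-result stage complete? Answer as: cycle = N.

cycle = 13

t=1  I1→FPMUL
t=2  I1 RO
t=7  I1 EX
t=8  I1 WR R5
t=9  I2→FPADD
t=10  I2 RO; I3→ALU
t=11  I3 RO
t=12  I3 EX
t=13  I2 EX; I3 WR R0
t=14  I2 WR R5
t=15  I4→FPADD
t=16  I4 RO; I5→FPMUL
t=17  I5 RO
t=19  I4 EX
t=20  I4 WR R6
t=22  I5 EX
t=23  I5 WR R2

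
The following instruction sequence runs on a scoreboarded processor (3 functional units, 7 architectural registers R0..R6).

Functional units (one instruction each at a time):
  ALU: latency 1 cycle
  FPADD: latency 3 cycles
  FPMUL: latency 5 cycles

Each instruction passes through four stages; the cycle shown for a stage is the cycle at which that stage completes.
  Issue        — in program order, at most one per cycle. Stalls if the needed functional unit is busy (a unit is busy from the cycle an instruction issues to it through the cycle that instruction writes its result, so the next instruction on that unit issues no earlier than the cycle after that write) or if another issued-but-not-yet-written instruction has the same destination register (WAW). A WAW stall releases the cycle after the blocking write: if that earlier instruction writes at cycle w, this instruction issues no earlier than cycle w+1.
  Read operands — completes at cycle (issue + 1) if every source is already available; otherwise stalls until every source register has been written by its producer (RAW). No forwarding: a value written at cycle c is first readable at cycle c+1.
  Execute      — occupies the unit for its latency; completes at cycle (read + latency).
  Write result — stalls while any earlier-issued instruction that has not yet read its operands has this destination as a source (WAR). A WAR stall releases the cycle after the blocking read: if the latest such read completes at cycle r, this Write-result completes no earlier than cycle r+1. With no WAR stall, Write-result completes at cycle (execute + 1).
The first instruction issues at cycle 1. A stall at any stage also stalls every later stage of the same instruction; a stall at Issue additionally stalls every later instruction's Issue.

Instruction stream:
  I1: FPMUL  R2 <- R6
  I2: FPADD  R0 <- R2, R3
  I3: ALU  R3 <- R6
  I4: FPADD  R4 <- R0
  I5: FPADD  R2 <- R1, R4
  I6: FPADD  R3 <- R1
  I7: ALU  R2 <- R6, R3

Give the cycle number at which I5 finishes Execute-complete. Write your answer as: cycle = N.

[I1] 1/2/7/8
[I2] 2/9/12/13  (RAW R2: wait I1 write@8)
[I3] 3/4/5/10  (WAR R3: wait I2 read@9)
[I4] 14/15/18/19  (struct: FPADD busy until I2 writes@13)
[I5] 20/21/24/25  (struct: FPADD busy until I4 writes@19)
[I6] 26/27/30/31  (struct: FPADD busy until I5 writes@25)
[I7] 27/32/33/34  (RAW R3: wait I6 write@31)

cycle = 24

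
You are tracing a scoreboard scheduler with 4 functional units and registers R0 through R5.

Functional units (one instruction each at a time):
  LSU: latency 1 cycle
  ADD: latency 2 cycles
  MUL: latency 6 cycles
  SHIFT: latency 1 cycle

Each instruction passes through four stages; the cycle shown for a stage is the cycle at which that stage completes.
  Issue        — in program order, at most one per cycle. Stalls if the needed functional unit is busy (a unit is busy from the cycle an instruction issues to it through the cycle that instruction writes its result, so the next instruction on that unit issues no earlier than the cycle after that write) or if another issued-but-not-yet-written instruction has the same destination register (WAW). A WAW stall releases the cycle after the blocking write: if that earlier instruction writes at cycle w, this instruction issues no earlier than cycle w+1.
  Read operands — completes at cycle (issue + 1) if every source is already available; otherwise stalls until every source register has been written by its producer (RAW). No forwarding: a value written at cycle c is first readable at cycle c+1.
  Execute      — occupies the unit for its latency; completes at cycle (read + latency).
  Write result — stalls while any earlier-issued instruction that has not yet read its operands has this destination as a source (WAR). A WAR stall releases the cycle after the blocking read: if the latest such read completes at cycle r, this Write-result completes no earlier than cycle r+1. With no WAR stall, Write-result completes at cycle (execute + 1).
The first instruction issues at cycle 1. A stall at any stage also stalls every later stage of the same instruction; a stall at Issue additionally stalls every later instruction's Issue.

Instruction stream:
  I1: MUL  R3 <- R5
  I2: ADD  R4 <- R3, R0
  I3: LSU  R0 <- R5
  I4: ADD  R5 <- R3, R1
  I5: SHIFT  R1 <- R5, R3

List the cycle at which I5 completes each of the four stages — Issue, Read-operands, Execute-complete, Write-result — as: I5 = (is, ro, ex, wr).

I5 = (15, 19, 20, 21)

I1: IS=1 RO=2 EX=8 WR=9
I2: IS=2 RO=10 EX=12 WR=13  [RAW R3: wait I1 write@9]
I3: IS=3 RO=4 EX=5 WR=11  [WAR R0: wait I2 read@10]
I4: IS=14 RO=15 EX=17 WR=18  [struct: ADD busy until I2 writes@13]
I5: IS=15 RO=19 EX=20 WR=21  [RAW R5: wait I4 write@18]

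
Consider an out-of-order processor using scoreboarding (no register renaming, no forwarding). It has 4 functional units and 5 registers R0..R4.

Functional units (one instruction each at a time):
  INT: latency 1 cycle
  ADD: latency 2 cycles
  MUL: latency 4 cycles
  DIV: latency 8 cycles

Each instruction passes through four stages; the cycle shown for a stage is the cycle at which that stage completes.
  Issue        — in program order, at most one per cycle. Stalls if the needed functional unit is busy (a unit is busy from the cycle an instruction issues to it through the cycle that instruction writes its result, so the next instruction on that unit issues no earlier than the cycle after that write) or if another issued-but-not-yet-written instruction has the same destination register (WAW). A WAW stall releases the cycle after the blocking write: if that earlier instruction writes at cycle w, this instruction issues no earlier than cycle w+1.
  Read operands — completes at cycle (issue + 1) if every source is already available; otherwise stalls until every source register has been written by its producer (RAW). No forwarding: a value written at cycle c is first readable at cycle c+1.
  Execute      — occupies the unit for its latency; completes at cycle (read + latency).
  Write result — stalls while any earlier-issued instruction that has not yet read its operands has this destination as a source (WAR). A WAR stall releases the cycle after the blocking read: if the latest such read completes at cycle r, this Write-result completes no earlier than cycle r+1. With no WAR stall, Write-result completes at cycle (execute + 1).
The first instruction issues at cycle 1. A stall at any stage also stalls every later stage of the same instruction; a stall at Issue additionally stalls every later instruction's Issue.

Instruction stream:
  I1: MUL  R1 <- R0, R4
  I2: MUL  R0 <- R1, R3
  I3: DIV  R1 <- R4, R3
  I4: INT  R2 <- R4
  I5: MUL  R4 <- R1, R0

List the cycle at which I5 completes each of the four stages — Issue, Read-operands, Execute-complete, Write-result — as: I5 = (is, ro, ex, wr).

I5 = (15, 20, 24, 25)

I1  is:1  ro:2  ex:6  wr:7
I2  is:8  ro:9  ex:13  wr:14  — struct: MUL busy until I1 writes@7
I3  is:9  ro:10  ex:18  wr:19
I4  is:10  ro:11  ex:12  wr:13
I5  is:15  ro:20  ex:24  wr:25  — struct: MUL busy until I2 writes@14, RAW R1: wait I3 write@19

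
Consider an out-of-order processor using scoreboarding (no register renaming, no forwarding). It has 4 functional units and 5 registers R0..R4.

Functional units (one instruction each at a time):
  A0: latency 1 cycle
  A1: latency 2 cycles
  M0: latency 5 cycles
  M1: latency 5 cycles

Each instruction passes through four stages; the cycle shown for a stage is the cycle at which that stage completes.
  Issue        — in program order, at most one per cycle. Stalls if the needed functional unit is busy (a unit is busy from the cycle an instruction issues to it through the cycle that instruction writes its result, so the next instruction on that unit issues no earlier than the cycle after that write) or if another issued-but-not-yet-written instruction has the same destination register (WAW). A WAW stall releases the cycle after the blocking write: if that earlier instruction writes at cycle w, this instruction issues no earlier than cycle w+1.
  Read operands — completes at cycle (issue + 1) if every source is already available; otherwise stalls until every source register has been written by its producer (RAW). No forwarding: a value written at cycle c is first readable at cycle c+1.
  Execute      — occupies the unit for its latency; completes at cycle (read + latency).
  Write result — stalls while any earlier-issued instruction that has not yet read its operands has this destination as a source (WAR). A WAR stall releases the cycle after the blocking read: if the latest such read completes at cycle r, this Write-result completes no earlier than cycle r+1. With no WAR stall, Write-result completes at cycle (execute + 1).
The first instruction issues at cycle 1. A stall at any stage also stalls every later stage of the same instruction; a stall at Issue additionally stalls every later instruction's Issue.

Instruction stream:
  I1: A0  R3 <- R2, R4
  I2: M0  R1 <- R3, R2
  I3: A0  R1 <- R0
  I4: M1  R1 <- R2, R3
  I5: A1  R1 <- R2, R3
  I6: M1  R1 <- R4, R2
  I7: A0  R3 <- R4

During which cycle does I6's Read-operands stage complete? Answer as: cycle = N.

cycle = 30

  I1 | 1 | 2 | 3 | 4
  I2 | 2 | 5 | 10 | 11   RAW R3: wait I1 write@4
  I3 | 12 | 13 | 14 | 15   WAW R1: wait I2 write@11
  I4 | 16 | 17 | 22 | 23   WAW R1: wait I3 write@15
  I5 | 24 | 25 | 27 | 28   WAW R1: wait I4 write@23
  I6 | 29 | 30 | 35 | 36   WAW R1: wait I5 write@28
  I7 | 30 | 31 | 32 | 33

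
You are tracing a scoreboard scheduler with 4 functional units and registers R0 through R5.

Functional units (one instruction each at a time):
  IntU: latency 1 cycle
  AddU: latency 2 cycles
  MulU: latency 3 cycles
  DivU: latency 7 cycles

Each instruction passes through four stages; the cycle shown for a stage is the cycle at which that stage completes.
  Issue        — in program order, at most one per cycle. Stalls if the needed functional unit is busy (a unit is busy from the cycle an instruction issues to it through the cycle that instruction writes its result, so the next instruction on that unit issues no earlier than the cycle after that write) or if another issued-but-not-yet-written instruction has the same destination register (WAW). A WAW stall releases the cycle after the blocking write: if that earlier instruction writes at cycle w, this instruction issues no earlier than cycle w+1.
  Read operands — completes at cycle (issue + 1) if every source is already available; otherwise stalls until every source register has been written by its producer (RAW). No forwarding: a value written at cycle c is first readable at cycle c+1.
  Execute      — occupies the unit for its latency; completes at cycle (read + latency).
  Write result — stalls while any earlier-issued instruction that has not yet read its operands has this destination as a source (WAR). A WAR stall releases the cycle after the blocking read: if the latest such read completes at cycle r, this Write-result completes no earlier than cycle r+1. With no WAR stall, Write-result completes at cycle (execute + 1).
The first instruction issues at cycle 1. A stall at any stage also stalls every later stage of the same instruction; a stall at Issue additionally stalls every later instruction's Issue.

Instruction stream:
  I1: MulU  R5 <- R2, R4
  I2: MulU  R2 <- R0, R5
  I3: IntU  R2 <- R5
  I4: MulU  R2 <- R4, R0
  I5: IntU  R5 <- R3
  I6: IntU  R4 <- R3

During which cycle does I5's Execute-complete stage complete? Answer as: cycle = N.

t=1  I1 dispatched to MulU
t=2  I1 operands ready
t=5  I1 complete
t=6  R5←I1
t=7  I2 dispatched to MulU
t=8  I2 operands ready
t=11  I2 complete
t=12  R2←I2
t=13  I3 dispatched to IntU
t=14  I3 operands ready
t=15  I3 complete
t=16  R2←I3
t=17  I4 dispatched to MulU
t=18  I4 operands ready | I5 dispatched to IntU
t=19  I5 operands ready
t=20  I5 complete
t=21  I4 complete | R5←I5
t=22  R2←I4 | I6 dispatched to IntU
t=23  I6 operands ready
t=24  I6 complete
t=25  R4←I6

cycle = 20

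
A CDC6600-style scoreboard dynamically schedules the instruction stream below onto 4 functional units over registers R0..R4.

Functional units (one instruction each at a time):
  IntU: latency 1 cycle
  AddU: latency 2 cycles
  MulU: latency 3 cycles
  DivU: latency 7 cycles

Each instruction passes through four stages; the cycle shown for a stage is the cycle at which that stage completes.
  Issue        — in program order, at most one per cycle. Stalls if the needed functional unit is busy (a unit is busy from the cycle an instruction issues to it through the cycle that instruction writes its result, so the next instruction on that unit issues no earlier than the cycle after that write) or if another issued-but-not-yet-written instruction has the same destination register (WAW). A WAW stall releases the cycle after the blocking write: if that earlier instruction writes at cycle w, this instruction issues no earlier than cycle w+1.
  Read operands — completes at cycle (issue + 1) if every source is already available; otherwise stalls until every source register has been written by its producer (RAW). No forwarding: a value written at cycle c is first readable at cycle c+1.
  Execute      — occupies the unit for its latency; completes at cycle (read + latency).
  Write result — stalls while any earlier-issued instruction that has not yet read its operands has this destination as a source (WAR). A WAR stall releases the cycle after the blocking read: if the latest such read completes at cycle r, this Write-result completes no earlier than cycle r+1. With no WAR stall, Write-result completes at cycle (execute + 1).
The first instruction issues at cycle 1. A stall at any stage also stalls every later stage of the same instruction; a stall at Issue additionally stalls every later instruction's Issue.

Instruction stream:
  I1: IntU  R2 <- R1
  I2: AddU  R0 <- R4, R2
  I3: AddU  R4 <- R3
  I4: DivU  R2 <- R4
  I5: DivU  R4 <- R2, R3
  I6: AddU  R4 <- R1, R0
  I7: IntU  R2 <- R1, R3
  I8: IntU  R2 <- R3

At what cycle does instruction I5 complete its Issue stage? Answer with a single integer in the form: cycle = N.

cycle = 23

c1: I1 dispatched to IntU
c2: I1 operands ready; I2 dispatched to AddU
c3: I1 complete
c4: R2←I1
c5: I2 operands ready
c7: I2 complete
c8: R0←I2
c9: I3 dispatched to AddU
c10: I3 operands ready; I4 dispatched to DivU
c12: I3 complete
c13: R4←I3
c14: I4 operands ready
c21: I4 complete
c22: R2←I4
c23: I5 dispatched to DivU
c24: I5 operands ready
c31: I5 complete
c32: R4←I5
c33: I6 dispatched to AddU
c34: I6 operands ready; I7 dispatched to IntU
c35: I7 operands ready
c36: I6 complete; I7 complete
c37: R4←I6; R2←I7
c38: I8 dispatched to IntU
c39: I8 operands ready
c40: I8 complete
c41: R2←I8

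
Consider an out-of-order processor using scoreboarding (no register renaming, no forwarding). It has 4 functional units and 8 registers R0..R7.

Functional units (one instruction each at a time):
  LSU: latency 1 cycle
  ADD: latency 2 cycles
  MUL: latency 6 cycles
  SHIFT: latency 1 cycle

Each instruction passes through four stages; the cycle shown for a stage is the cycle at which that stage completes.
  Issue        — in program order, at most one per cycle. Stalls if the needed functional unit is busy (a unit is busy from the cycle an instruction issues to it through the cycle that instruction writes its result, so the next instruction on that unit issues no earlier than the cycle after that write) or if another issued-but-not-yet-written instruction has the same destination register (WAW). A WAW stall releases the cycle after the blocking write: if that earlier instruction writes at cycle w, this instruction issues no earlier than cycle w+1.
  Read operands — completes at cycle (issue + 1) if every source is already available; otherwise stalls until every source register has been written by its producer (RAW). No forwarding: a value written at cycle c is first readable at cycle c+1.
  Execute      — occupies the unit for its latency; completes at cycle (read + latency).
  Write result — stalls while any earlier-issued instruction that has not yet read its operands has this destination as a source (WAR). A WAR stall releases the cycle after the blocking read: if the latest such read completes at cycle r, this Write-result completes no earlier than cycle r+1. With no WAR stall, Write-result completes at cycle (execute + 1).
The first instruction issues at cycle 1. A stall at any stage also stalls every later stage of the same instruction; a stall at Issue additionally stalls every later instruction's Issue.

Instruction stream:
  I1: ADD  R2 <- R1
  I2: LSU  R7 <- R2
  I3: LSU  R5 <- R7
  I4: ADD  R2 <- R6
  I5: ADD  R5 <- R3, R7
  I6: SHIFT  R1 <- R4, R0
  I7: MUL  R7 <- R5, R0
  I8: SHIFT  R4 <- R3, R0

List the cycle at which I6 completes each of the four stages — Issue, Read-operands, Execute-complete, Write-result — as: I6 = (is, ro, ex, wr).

t=1  I1 dispatched to ADD
t=2  I1 operands ready, I2 dispatched to LSU
t=4  I1 complete
t=5  R2←I1
t=6  I2 operands ready
t=7  I2 complete
t=8  R7←I2
t=9  I3 dispatched to LSU
t=10  I3 operands ready, I4 dispatched to ADD
t=11  I3 complete, I4 operands ready
t=12  R5←I3
t=13  I4 complete
t=14  R2←I4
t=15  I5 dispatched to ADD
t=16  I5 operands ready, I6 dispatched to SHIFT
t=17  I6 operands ready, I7 dispatched to MUL
t=18  I5 complete, I6 complete
t=19  R5←I5, R1←I6
t=20  I7 operands ready, I8 dispatched to SHIFT
t=21  I8 operands ready
t=22  I8 complete
t=23  R4←I8
t=26  I7 complete
t=27  R7←I7

I6 = (16, 17, 18, 19)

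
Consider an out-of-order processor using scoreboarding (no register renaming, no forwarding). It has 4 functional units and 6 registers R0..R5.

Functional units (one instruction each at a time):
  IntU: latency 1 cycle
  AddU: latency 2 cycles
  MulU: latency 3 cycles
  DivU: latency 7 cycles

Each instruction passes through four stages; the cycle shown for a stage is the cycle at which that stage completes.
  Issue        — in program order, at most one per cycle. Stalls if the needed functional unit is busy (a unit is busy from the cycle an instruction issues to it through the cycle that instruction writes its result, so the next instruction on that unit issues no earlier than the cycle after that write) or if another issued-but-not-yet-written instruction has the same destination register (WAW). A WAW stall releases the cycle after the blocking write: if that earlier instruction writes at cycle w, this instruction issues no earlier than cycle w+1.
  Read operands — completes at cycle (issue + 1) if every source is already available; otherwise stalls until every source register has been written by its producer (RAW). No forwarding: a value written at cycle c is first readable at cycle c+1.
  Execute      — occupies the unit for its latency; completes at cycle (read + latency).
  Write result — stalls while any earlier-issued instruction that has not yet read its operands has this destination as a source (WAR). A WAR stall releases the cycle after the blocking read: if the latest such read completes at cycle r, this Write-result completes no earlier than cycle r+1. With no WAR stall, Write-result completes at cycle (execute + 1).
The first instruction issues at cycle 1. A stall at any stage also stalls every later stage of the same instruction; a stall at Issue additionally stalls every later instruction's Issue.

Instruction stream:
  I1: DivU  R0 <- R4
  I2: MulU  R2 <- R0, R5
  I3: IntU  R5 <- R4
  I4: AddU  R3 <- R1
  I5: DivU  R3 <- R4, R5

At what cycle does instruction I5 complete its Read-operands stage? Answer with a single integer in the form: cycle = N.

t=1  issue I1 (DivU)
t=2  I1 read-ops | issue I2 (MulU)
t=3  issue I3 (IntU)
t=4  I3 read-ops | issue I4 (AddU)
t=5  I3 finished on IntU | I4 read-ops
t=7  I4 finished on AddU
t=8  I4→R3
t=9  I1 finished on DivU
t=10  I1→R0
t=11  I2 read-ops | issue I5 (DivU)
t=12  I3→R5
t=13  I5 read-ops
t=14  I2 finished on MulU
t=15  I2→R2
t=20  I5 finished on DivU
t=21  I5→R3

cycle = 13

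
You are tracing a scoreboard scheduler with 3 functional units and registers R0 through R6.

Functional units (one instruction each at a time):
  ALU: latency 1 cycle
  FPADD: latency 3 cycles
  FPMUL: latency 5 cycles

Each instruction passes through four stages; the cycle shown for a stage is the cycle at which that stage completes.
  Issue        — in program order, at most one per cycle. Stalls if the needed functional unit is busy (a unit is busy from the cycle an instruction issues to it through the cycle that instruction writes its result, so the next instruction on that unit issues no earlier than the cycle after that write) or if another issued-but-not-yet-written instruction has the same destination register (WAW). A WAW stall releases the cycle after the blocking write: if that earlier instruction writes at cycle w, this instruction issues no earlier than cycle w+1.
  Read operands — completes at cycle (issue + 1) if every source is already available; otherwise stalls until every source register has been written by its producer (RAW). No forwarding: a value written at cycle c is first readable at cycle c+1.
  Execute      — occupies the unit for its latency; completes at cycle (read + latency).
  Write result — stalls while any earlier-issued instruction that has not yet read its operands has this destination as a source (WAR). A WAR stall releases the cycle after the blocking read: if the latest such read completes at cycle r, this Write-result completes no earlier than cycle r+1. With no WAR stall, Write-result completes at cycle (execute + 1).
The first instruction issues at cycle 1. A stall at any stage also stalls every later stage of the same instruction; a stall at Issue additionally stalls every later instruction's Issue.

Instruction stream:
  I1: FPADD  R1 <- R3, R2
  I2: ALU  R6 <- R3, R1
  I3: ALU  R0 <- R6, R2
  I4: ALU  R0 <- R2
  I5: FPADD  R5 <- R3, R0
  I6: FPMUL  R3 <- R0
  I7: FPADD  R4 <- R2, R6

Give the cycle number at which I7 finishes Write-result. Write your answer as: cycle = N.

cycle 1: issue I1 (FPADD)
cycle 2: I1 read-ops; issue I2 (ALU)
cycle 5: I1 finished on FPADD
cycle 6: I1→R1
cycle 7: I2 read-ops
cycle 8: I2 finished on ALU
cycle 9: I2→R6
cycle 10: issue I3 (ALU)
cycle 11: I3 read-ops
cycle 12: I3 finished on ALU
cycle 13: I3→R0
cycle 14: issue I4 (ALU)
cycle 15: I4 read-ops; issue I5 (FPADD)
cycle 16: I4 finished on ALU; issue I6 (FPMUL)
cycle 17: I4→R0
cycle 18: I5 read-ops; I6 read-ops
cycle 21: I5 finished on FPADD
cycle 22: I5→R5
cycle 23: I6 finished on FPMUL; issue I7 (FPADD)
cycle 24: I6→R3; I7 read-ops
cycle 27: I7 finished on FPADD
cycle 28: I7→R4

cycle = 28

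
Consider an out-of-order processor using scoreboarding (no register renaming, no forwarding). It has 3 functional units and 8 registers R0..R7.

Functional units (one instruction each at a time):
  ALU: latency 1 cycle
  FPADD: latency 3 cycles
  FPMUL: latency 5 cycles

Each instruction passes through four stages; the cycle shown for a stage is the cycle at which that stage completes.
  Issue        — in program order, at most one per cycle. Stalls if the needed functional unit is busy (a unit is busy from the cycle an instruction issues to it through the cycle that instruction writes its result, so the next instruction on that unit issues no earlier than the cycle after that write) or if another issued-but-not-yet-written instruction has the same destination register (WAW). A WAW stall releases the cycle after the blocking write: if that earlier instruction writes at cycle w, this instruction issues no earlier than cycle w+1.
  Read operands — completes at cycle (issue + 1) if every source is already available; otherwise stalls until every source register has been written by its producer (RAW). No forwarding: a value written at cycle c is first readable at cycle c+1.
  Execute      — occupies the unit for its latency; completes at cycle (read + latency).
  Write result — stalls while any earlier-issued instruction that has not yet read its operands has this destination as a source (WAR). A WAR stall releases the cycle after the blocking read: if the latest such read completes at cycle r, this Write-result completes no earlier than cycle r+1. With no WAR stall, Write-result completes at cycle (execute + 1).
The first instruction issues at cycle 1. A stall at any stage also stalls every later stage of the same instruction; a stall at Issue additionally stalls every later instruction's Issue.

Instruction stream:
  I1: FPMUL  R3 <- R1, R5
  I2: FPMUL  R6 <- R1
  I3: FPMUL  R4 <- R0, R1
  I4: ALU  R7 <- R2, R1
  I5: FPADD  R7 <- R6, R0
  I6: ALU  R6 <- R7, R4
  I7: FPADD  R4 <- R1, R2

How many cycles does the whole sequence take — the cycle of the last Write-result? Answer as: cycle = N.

cycle = 33

1) issue 1, read 2, done 7, write 8
2) issue 9, read 10, done 15, write 16  <struct: FPMUL busy until I1 writes@8>
3) issue 17, read 18, done 23, write 24  <struct: FPMUL busy until I2 writes@16>
4) issue 18, read 19, done 20, write 21
5) issue 22, read 23, done 26, write 27  <WAW R7: wait I4 write@21>
6) issue 23, read 28, done 29, write 30  <RAW R7: wait I5 write@27>
7) issue 28, read 29, done 32, write 33  <struct: FPADD busy until I5 writes@27>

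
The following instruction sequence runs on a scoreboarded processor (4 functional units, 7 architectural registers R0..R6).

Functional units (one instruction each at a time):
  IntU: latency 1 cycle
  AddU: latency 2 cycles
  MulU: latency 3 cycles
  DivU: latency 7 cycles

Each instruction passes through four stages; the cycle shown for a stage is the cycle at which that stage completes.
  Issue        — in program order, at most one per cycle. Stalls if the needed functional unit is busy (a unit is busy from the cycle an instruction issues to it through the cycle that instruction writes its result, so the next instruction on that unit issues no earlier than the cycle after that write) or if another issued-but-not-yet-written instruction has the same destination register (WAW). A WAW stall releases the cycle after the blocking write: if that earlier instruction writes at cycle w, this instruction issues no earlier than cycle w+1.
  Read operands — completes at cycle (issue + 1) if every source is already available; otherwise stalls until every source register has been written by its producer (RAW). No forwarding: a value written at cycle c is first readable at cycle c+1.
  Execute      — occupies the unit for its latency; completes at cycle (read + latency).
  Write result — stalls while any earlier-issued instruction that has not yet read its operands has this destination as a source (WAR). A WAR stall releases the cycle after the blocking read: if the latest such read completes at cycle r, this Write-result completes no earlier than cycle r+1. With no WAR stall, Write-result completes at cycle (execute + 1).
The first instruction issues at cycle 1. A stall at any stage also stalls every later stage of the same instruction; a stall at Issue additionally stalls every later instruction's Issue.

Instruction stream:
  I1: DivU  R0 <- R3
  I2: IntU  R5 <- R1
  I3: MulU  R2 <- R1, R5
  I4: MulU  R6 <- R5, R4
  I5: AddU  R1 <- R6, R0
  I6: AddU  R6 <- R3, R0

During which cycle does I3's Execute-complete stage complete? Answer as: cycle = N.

cycle = 9

I1: IS=1 RO=2 EX=9 WR=10
I2: IS=2 RO=3 EX=4 WR=5
I3: IS=3 RO=6 EX=9 WR=10  [RAW R5: wait I2 write@5]
I4: IS=11 RO=12 EX=15 WR=16  [struct: MulU busy until I3 writes@10]
I5: IS=12 RO=17 EX=19 WR=20  [RAW R6: wait I4 write@16]
I6: IS=21 RO=22 EX=24 WR=25  [struct: AddU busy until I5 writes@20]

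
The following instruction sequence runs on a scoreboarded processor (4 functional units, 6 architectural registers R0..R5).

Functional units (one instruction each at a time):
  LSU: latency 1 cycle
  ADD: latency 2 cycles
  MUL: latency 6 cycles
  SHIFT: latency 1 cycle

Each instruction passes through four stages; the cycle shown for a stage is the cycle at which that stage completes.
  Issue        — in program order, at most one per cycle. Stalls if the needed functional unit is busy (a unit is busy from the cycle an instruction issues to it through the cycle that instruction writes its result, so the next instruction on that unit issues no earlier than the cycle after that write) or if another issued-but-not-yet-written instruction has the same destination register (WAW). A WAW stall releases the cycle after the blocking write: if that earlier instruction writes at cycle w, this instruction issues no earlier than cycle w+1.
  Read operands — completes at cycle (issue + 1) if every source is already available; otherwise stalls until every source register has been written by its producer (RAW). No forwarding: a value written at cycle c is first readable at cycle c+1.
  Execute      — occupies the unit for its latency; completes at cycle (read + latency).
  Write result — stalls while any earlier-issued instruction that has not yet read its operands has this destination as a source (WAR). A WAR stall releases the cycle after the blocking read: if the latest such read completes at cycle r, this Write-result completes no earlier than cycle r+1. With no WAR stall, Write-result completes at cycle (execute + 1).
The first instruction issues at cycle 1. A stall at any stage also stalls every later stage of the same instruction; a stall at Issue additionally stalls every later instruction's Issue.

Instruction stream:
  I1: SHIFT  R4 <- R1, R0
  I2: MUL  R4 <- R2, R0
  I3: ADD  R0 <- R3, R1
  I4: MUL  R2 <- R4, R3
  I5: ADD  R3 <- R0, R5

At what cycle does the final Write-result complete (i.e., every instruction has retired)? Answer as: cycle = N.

cycle = 22

cycle 1: I1→SHIFT
cycle 2: I1 RO
cycle 3: I1 EX
cycle 4: I1 WR R4
cycle 5: I2→MUL
cycle 6: I2 RO; I3→ADD
cycle 7: I3 RO
cycle 9: I3 EX
cycle 10: I3 WR R0
cycle 12: I2 EX
cycle 13: I2 WR R4
cycle 14: I4→MUL
cycle 15: I4 RO; I5→ADD
cycle 16: I5 RO
cycle 18: I5 EX
cycle 19: I5 WR R3
cycle 21: I4 EX
cycle 22: I4 WR R2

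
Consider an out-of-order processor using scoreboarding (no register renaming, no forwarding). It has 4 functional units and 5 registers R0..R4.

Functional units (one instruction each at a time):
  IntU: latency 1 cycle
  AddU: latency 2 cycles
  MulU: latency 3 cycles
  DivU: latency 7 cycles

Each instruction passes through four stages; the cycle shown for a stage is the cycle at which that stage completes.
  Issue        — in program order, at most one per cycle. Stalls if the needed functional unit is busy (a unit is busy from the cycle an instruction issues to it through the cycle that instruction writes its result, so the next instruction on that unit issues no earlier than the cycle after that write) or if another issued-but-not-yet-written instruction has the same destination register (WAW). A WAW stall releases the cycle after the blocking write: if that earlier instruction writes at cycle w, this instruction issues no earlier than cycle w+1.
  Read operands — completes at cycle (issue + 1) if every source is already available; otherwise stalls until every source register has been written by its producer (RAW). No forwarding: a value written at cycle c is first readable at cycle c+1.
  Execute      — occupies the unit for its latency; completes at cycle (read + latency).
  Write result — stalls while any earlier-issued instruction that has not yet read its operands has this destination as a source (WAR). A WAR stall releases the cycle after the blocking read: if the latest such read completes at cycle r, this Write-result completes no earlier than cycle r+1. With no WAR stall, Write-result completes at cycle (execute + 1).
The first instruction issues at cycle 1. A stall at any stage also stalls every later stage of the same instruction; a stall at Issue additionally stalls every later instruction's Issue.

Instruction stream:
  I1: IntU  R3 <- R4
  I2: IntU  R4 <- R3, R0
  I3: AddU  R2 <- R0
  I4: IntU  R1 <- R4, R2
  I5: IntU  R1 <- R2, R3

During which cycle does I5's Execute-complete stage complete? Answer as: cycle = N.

cycle = 16

I1 -> (1, 2, 3, 4)
I2 -> (5, 6, 7, 8)  // struct: IntU busy until I1 writes@4
I3 -> (6, 7, 9, 10)
I4 -> (9, 11, 12, 13)  // struct: IntU busy until I2 writes@8, RAW R2: wait I3 write@10
I5 -> (14, 15, 16, 17)  // struct: IntU busy until I4 writes@13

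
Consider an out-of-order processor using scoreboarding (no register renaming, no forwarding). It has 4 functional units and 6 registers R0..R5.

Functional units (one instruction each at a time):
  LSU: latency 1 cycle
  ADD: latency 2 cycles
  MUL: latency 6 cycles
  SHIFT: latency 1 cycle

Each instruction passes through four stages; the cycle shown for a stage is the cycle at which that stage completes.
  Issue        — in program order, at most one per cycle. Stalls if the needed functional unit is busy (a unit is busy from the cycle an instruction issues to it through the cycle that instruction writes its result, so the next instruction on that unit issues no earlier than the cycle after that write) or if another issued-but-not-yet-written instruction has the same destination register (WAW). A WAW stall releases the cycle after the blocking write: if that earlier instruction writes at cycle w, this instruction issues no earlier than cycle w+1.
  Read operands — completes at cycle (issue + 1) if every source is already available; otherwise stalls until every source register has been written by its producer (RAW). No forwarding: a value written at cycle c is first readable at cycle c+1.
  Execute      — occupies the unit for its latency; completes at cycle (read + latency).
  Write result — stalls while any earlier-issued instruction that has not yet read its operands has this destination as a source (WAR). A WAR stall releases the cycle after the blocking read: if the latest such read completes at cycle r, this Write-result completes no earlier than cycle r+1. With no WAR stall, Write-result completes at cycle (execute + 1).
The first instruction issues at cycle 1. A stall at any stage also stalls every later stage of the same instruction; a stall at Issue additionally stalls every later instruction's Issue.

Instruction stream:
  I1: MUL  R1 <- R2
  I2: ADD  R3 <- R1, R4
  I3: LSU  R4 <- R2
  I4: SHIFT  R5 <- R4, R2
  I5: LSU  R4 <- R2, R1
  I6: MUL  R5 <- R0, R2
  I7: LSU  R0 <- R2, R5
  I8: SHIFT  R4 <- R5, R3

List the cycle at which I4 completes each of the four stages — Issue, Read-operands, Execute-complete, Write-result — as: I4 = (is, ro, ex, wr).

I4 = (4, 12, 13, 14)

I1  is:1  ro:2  ex:8  wr:9
I2  is:2  ro:10  ex:12  wr:13  — RAW R1: wait I1 write@9
I3  is:3  ro:4  ex:5  wr:11  — WAR R4: wait I2 read@10
I4  is:4  ro:12  ex:13  wr:14  — RAW R4: wait I3 write@11
I5  is:12  ro:13  ex:14  wr:15  — struct: LSU busy until I3 writes@11
I6  is:15  ro:16  ex:22  wr:23  — WAW R5: wait I4 write@14
I7  is:16  ro:24  ex:25  wr:26  — RAW R5: wait I6 write@23
I8  is:17  ro:24  ex:25  wr:26  — RAW R5: wait I6 write@23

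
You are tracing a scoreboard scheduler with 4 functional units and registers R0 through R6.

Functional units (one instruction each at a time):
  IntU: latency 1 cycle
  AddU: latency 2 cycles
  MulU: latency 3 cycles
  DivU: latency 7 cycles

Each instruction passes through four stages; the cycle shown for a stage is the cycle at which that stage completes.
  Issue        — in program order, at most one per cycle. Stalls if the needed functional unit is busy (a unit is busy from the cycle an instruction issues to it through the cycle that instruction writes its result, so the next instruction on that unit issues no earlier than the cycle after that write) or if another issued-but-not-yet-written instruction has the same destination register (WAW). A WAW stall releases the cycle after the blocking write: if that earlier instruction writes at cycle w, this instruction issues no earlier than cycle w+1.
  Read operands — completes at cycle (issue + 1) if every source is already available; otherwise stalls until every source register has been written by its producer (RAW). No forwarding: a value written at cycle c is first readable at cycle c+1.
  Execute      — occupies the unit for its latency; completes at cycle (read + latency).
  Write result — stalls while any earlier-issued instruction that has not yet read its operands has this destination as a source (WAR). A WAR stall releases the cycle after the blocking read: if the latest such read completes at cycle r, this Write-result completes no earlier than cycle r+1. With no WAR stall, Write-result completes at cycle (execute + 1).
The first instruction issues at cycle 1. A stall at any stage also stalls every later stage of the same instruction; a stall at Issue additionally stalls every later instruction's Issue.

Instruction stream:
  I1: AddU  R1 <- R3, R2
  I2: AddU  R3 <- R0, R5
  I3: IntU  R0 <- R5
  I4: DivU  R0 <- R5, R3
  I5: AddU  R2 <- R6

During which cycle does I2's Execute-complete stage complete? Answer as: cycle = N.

cycle = 9

cycle 1: issue I1 (AddU)
cycle 2: I1 read-ops
cycle 4: I1 finished on AddU
cycle 5: I1→R1
cycle 6: issue I2 (AddU)
cycle 7: I2 read-ops · issue I3 (IntU)
cycle 8: I3 read-ops
cycle 9: I2 finished on AddU · I3 finished on IntU
cycle 10: I2→R3 · I3→R0
cycle 11: issue I4 (DivU)
cycle 12: I4 read-ops · issue I5 (AddU)
cycle 13: I5 read-ops
cycle 15: I5 finished on AddU
cycle 16: I5→R2
cycle 19: I4 finished on DivU
cycle 20: I4→R0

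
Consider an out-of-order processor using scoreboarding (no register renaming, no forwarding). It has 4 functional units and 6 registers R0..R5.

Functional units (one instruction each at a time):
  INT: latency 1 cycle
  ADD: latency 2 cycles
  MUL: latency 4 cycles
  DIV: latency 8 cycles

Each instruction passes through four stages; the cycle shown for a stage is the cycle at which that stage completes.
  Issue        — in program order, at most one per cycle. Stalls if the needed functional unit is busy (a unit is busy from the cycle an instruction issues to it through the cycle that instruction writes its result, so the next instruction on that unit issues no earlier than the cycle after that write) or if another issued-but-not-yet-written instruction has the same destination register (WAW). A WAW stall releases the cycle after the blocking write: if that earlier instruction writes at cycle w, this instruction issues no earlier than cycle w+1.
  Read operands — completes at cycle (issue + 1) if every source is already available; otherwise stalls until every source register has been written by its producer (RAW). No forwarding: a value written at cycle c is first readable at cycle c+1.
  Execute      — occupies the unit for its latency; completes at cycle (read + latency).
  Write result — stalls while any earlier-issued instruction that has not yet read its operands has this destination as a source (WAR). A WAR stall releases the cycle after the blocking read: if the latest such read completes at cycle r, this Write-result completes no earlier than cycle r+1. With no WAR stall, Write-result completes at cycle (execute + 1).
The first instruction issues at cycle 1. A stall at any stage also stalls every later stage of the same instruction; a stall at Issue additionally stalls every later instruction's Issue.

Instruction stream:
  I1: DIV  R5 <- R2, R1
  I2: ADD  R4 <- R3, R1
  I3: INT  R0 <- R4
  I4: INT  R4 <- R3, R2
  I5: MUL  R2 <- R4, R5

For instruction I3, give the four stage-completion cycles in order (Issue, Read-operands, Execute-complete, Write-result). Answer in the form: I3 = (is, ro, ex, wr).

I3 = (3, 7, 8, 9)

  I1 | 1 | 2 | 10 | 11
  I2 | 2 | 3 | 5 | 6
  I3 | 3 | 7 | 8 | 9   RAW R4: wait I2 write@6
  I4 | 10 | 11 | 12 | 13   struct: INT busy until I3 writes@9
  I5 | 11 | 14 | 18 | 19   RAW R4: wait I4 write@13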